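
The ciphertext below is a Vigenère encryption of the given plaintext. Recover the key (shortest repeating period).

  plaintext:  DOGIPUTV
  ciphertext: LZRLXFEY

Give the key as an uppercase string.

  i= 0: L-D =  8 → I
  i= 1: Z-O = 11 → L
  i= 2: R-G = 11 → L
  i= 3: L-I =  3 → D
  i= 4: X-P =  8 → I
  i= 5: F-U = 11 → L
  i= 6: E-T = 11 → L
  i= 7: Y-V =  3 → D
  shifts repeat with period 4: ILLD

ILLD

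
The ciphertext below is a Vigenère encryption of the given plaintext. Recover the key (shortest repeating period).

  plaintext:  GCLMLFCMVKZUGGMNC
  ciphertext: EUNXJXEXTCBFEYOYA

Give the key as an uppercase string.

YSCL

  i= 0: E-G = 24 → Y
  i= 1: U-C = 18 → S
  i= 2: N-L =  2 → C
  i= 3: X-M = 11 → L
  i= 4: J-L = 24 → Y
  i= 5: X-F = 18 → S
  i= 6: E-C =  2 → C
  i= 7: X-M = 11 → L
  i= 8: T-V = 24 → Y
  i= 9: C-K = 18 → S
  i=10: B-Z =  2 → C
  i=11: F-U = 11 → L
  i=12: E-G = 24 → Y
  i=13: Y-G = 18 → S
  i=14: O-M =  2 → C
  i=15: Y-N = 11 → L
  i=16: A-C = 24 → Y
  shifts repeat with period 4: YSCL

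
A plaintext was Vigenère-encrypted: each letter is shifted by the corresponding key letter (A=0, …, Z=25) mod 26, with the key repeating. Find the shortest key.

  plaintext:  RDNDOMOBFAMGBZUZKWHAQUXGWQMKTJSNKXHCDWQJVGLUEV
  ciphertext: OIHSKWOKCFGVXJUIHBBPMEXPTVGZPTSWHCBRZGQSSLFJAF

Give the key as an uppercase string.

XFUPWKAJ

  i= 0: O-R = 23 → X
  i= 1: I-D =  5 → F
  i= 2: H-N = 20 → U
  i= 3: S-D = 15 → P
  i= 4: K-O = 22 → W
  i= 5: W-M = 10 → K
  i= 6: O-O =  0 → A
  i= 7: K-B =  9 → J
  i= 8: C-F = 23 → X
  i= 9: F-A =  5 → F
  i=10: G-M = 20 → U
  i=11: V-G = 15 → P
  i=12: X-B = 22 → W
  i=13: J-Z = 10 → K
  i=14: U-U =  0 → A
  i=15: I-Z =  9 → J
  i=16: H-K = 23 → X
  i=17: B-W =  5 → F
  i=18: B-H = 20 → U
  i=19: P-A = 15 → P
  i=20: M-Q = 22 → W
  i=21: E-U = 10 → K
  i=22: X-X =  0 → A
  i=23: P-G =  9 → J
  i=24: T-W = 23 → X
  i=25: V-Q =  5 → F
  i=26: G-M = 20 → U
  i=27: Z-K = 15 → P
  i=28: P-T = 22 → W
  i=29: T-J = 10 → K
  i=30: S-S =  0 → A
  i=31: W-N =  9 → J
  i=32: H-K = 23 → X
  i=33: C-X =  5 → F
  i=34: B-H = 20 → U
  i=35: R-C = 15 → P
  i=36: Z-D = 22 → W
  i=37: G-W = 10 → K
  i=38: Q-Q =  0 → A
  i=39: S-J =  9 → J
  i=40: S-V = 23 → X
  i=41: L-G =  5 → F
  i=42: F-L = 20 → U
  i=43: J-U = 15 → P
  i=44: A-E = 22 → W
  i=45: F-V = 10 → K
  shifts repeat with period 8: XFUPWKAJ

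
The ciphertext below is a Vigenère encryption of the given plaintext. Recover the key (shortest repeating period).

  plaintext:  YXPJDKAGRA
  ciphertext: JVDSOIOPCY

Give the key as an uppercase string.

  i= 0: J-Y = 11 → L
  i= 1: V-X = 24 → Y
  i= 2: D-P = 14 → O
  i= 3: S-J =  9 → J
  i= 4: O-D = 11 → L
  i= 5: I-K = 24 → Y
  i= 6: O-A = 14 → O
  i= 7: P-G =  9 → J
  i= 8: C-R = 11 → L
  i= 9: Y-A = 24 → Y
  shifts repeat with period 4: LYOJ

LYOJ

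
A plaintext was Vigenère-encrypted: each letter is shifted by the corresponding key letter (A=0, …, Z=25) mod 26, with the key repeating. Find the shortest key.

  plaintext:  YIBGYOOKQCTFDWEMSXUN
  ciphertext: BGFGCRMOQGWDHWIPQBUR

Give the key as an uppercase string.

DYEAE

  i= 0: B-Y =  3 → D
  i= 1: G-I = 24 → Y
  i= 2: F-B =  4 → E
  i= 3: G-G =  0 → A
  i= 4: C-Y =  4 → E
  i= 5: R-O =  3 → D
  i= 6: M-O = 24 → Y
  i= 7: O-K =  4 → E
  i= 8: Q-Q =  0 → A
  i= 9: G-C =  4 → E
  i=10: W-T =  3 → D
  i=11: D-F = 24 → Y
  i=12: H-D =  4 → E
  i=13: W-W =  0 → A
  i=14: I-E =  4 → E
  i=15: P-M =  3 → D
  i=16: Q-S = 24 → Y
  i=17: B-X =  4 → E
  i=18: U-U =  0 → A
  i=19: R-N =  4 → E
  shifts repeat with period 5: DYEAE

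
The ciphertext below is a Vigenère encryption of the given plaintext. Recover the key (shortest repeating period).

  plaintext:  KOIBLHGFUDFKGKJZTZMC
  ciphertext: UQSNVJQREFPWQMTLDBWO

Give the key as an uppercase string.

KCKM

  i= 0: U-K = 10 → K
  i= 1: Q-O =  2 → C
  i= 2: S-I = 10 → K
  i= 3: N-B = 12 → M
  i= 4: V-L = 10 → K
  i= 5: J-H =  2 → C
  i= 6: Q-G = 10 → K
  i= 7: R-F = 12 → M
  i= 8: E-U = 10 → K
  i= 9: F-D =  2 → C
  i=10: P-F = 10 → K
  i=11: W-K = 12 → M
  i=12: Q-G = 10 → K
  i=13: M-K =  2 → C
  i=14: T-J = 10 → K
  i=15: L-Z = 12 → M
  i=16: D-T = 10 → K
  i=17: B-Z =  2 → C
  i=18: W-M = 10 → K
  i=19: O-C = 12 → M
  shifts repeat with period 4: KCKM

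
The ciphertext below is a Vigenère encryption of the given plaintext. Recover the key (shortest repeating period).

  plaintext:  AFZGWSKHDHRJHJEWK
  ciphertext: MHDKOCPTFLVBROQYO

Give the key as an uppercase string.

  i= 0: M-A = 12 → M
  i= 1: H-F =  2 → C
  i= 2: D-Z =  4 → E
  i= 3: K-G =  4 → E
  i= 4: O-W = 18 → S
  i= 5: C-S = 10 → K
  i= 6: P-K =  5 → F
  i= 7: T-H = 12 → M
  i= 8: F-D =  2 → C
  i= 9: L-H =  4 → E
  i=10: V-R =  4 → E
  i=11: B-J = 18 → S
  i=12: R-H = 10 → K
  i=13: O-J =  5 → F
  i=14: Q-E = 12 → M
  i=15: Y-W =  2 → C
  i=16: O-K =  4 → E
  shifts repeat with period 7: MCEESKF

MCEESKF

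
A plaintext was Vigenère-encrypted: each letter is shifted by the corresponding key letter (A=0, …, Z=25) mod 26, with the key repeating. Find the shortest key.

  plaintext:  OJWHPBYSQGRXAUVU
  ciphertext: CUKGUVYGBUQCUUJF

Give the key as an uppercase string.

OLOZFUA

  i= 0: C-O = 14 → O
  i= 1: U-J = 11 → L
  i= 2: K-W = 14 → O
  i= 3: G-H = 25 → Z
  i= 4: U-P =  5 → F
  i= 5: V-B = 20 → U
  i= 6: Y-Y =  0 → A
  i= 7: G-S = 14 → O
  i= 8: B-Q = 11 → L
  i= 9: U-G = 14 → O
  i=10: Q-R = 25 → Z
  i=11: C-X =  5 → F
  i=12: U-A = 20 → U
  i=13: U-U =  0 → A
  i=14: J-V = 14 → O
  i=15: F-U = 11 → L
  shifts repeat with period 7: OLOZFUA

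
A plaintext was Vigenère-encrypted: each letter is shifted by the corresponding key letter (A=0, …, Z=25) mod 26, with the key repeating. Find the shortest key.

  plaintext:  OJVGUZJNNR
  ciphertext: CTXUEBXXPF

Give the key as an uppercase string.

  i= 0: C-O = 14 → O
  i= 1: T-J = 10 → K
  i= 2: X-V =  2 → C
  i= 3: U-G = 14 → O
  i= 4: E-U = 10 → K
  i= 5: B-Z =  2 → C
  i= 6: X-J = 14 → O
  i= 7: X-N = 10 → K
  i= 8: P-N =  2 → C
  i= 9: F-R = 14 → O
  shifts repeat with period 3: OKC

OKC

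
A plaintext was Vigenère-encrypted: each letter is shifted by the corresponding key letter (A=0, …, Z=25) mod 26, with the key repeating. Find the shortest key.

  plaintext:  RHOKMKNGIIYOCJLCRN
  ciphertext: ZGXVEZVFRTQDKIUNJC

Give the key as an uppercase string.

IZJLSP

  i= 0: Z-R =  8 → I
  i= 1: G-H = 25 → Z
  i= 2: X-O =  9 → J
  i= 3: V-K = 11 → L
  i= 4: E-M = 18 → S
  i= 5: Z-K = 15 → P
  i= 6: V-N =  8 → I
  i= 7: F-G = 25 → Z
  i= 8: R-I =  9 → J
  i= 9: T-I = 11 → L
  i=10: Q-Y = 18 → S
  i=11: D-O = 15 → P
  i=12: K-C =  8 → I
  i=13: I-J = 25 → Z
  i=14: U-L =  9 → J
  i=15: N-C = 11 → L
  i=16: J-R = 18 → S
  i=17: C-N = 15 → P
  shifts repeat with period 6: IZJLSP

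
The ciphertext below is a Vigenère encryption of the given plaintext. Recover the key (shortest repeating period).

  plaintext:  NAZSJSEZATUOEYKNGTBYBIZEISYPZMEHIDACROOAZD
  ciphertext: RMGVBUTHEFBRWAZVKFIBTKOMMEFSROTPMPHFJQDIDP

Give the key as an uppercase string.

  i= 0: R-N =  4 → E
  i= 1: M-A = 12 → M
  i= 2: G-Z =  7 → H
  i= 3: V-S =  3 → D
  i= 4: B-J = 18 → S
  i= 5: U-S =  2 → C
  i= 6: T-E = 15 → P
  i= 7: H-Z =  8 → I
  i= 8: E-A =  4 → E
  i= 9: F-T = 12 → M
  i=10: B-U =  7 → H
  i=11: R-O =  3 → D
  i=12: W-E = 18 → S
  i=13: A-Y =  2 → C
  i=14: Z-K = 15 → P
  i=15: V-N =  8 → I
  i=16: K-G =  4 → E
  i=17: F-T = 12 → M
  i=18: I-B =  7 → H
  i=19: B-Y =  3 → D
  i=20: T-B = 18 → S
  i=21: K-I =  2 → C
  i=22: O-Z = 15 → P
  i=23: M-E =  8 → I
  i=24: M-I =  4 → E
  i=25: E-S = 12 → M
  i=26: F-Y =  7 → H
  i=27: S-P =  3 → D
  i=28: R-Z = 18 → S
  i=29: O-M =  2 → C
  i=30: T-E = 15 → P
  i=31: P-H =  8 → I
  i=32: M-I =  4 → E
  i=33: P-D = 12 → M
  i=34: H-A =  7 → H
  i=35: F-C =  3 → D
  i=36: J-R = 18 → S
  i=37: Q-O =  2 → C
  i=38: D-O = 15 → P
  i=39: I-A =  8 → I
  i=40: D-Z =  4 → E
  i=41: P-D = 12 → M
  shifts repeat with period 8: EMHDSCPI

EMHDSCPI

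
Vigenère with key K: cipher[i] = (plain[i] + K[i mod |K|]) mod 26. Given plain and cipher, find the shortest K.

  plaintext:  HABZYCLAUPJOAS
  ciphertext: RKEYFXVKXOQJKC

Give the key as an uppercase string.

KKDZHV

  i= 0: R-H = 10 → K
  i= 1: K-A = 10 → K
  i= 2: E-B =  3 → D
  i= 3: Y-Z = 25 → Z
  i= 4: F-Y =  7 → H
  i= 5: X-C = 21 → V
  i= 6: V-L = 10 → K
  i= 7: K-A = 10 → K
  i= 8: X-U =  3 → D
  i= 9: O-P = 25 → Z
  i=10: Q-J =  7 → H
  i=11: J-O = 21 → V
  i=12: K-A = 10 → K
  i=13: C-S = 10 → K
  shifts repeat with period 6: KKDZHV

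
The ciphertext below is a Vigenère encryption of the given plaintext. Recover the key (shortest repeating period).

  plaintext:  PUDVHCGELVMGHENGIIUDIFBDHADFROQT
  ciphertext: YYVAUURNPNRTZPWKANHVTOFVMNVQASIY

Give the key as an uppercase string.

JESFNSL

  i= 0: Y-P =  9 → J
  i= 1: Y-U =  4 → E
  i= 2: V-D = 18 → S
  i= 3: A-V =  5 → F
  i= 4: U-H = 13 → N
  i= 5: U-C = 18 → S
  i= 6: R-G = 11 → L
  i= 7: N-E =  9 → J
  i= 8: P-L =  4 → E
  i= 9: N-V = 18 → S
  i=10: R-M =  5 → F
  i=11: T-G = 13 → N
  i=12: Z-H = 18 → S
  i=13: P-E = 11 → L
  i=14: W-N =  9 → J
  i=15: K-G =  4 → E
  i=16: A-I = 18 → S
  i=17: N-I =  5 → F
  i=18: H-U = 13 → N
  i=19: V-D = 18 → S
  i=20: T-I = 11 → L
  i=21: O-F =  9 → J
  i=22: F-B =  4 → E
  i=23: V-D = 18 → S
  i=24: M-H =  5 → F
  i=25: N-A = 13 → N
  i=26: V-D = 18 → S
  i=27: Q-F = 11 → L
  i=28: A-R =  9 → J
  i=29: S-O =  4 → E
  i=30: I-Q = 18 → S
  i=31: Y-T =  5 → F
  shifts repeat with period 7: JESFNSL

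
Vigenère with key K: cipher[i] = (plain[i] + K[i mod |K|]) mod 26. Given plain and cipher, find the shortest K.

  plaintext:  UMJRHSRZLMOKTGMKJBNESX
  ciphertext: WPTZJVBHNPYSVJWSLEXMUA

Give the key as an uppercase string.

  i= 0: W-U =  2 → C
  i= 1: P-M =  3 → D
  i= 2: T-J = 10 → K
  i= 3: Z-R =  8 → I
  i= 4: J-H =  2 → C
  i= 5: V-S =  3 → D
  i= 6: B-R = 10 → K
  i= 7: H-Z =  8 → I
  i= 8: N-L =  2 → C
  i= 9: P-M =  3 → D
  i=10: Y-O = 10 → K
  i=11: S-K =  8 → I
  i=12: V-T =  2 → C
  i=13: J-G =  3 → D
  i=14: W-M = 10 → K
  i=15: S-K =  8 → I
  i=16: L-J =  2 → C
  i=17: E-B =  3 → D
  i=18: X-N = 10 → K
  i=19: M-E =  8 → I
  i=20: U-S =  2 → C
  i=21: A-X =  3 → D
  shifts repeat with period 4: CDKI

CDKI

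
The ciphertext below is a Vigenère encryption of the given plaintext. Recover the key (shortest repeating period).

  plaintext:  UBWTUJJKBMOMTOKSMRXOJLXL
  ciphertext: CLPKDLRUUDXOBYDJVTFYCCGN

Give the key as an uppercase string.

IKTRJC

  i= 0: C-U =  8 → I
  i= 1: L-B = 10 → K
  i= 2: P-W = 19 → T
  i= 3: K-T = 17 → R
  i= 4: D-U =  9 → J
  i= 5: L-J =  2 → C
  i= 6: R-J =  8 → I
  i= 7: U-K = 10 → K
  i= 8: U-B = 19 → T
  i= 9: D-M = 17 → R
  i=10: X-O =  9 → J
  i=11: O-M =  2 → C
  i=12: B-T =  8 → I
  i=13: Y-O = 10 → K
  i=14: D-K = 19 → T
  i=15: J-S = 17 → R
  i=16: V-M =  9 → J
  i=17: T-R =  2 → C
  i=18: F-X =  8 → I
  i=19: Y-O = 10 → K
  i=20: C-J = 19 → T
  i=21: C-L = 17 → R
  i=22: G-X =  9 → J
  i=23: N-L =  2 → C
  shifts repeat with period 6: IKTRJC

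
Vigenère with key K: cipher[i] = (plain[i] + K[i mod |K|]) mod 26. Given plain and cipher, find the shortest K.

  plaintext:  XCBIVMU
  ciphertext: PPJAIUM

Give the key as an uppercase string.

  i= 0: P-X = 18 → S
  i= 1: P-C = 13 → N
  i= 2: J-B =  8 → I
  i= 3: A-I = 18 → S
  i= 4: I-V = 13 → N
  i= 5: U-M =  8 → I
  i= 6: M-U = 18 → S
  shifts repeat with period 3: SNI

SNI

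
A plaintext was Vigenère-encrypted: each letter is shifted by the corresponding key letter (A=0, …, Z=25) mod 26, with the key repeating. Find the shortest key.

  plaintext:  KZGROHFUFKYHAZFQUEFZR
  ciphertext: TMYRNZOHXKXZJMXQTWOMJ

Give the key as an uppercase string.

JNSAZS

  i= 0: T-K =  9 → J
  i= 1: M-Z = 13 → N
  i= 2: Y-G = 18 → S
  i= 3: R-R =  0 → A
  i= 4: N-O = 25 → Z
  i= 5: Z-H = 18 → S
  i= 6: O-F =  9 → J
  i= 7: H-U = 13 → N
  i= 8: X-F = 18 → S
  i= 9: K-K =  0 → A
  i=10: X-Y = 25 → Z
  i=11: Z-H = 18 → S
  i=12: J-A =  9 → J
  i=13: M-Z = 13 → N
  i=14: X-F = 18 → S
  i=15: Q-Q =  0 → A
  i=16: T-U = 25 → Z
  i=17: W-E = 18 → S
  i=18: O-F =  9 → J
  i=19: M-Z = 13 → N
  i=20: J-R = 18 → S
  shifts repeat with period 6: JNSAZS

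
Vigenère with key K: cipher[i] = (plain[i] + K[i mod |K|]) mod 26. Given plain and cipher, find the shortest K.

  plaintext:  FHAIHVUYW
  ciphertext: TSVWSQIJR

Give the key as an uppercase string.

OLV

  i= 0: T-F = 14 → O
  i= 1: S-H = 11 → L
  i= 2: V-A = 21 → V
  i= 3: W-I = 14 → O
  i= 4: S-H = 11 → L
  i= 5: Q-V = 21 → V
  i= 6: I-U = 14 → O
  i= 7: J-Y = 11 → L
  i= 8: R-W = 21 → V
  shifts repeat with period 3: OLV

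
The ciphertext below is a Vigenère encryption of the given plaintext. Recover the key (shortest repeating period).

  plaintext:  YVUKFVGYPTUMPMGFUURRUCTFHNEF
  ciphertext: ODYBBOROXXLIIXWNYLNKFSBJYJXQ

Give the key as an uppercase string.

  i= 0: O-Y = 16 → Q
  i= 1: D-V =  8 → I
  i= 2: Y-U =  4 → E
  i= 3: B-K = 17 → R
  i= 4: B-F = 22 → W
  i= 5: O-V = 19 → T
  i= 6: R-G = 11 → L
  i= 7: O-Y = 16 → Q
  i= 8: X-P =  8 → I
  i= 9: X-T =  4 → E
  i=10: L-U = 17 → R
  i=11: I-M = 22 → W
  i=12: I-P = 19 → T
  i=13: X-M = 11 → L
  i=14: W-G = 16 → Q
  i=15: N-F =  8 → I
  i=16: Y-U =  4 → E
  i=17: L-U = 17 → R
  i=18: N-R = 22 → W
  i=19: K-R = 19 → T
  i=20: F-U = 11 → L
  i=21: S-C = 16 → Q
  i=22: B-T =  8 → I
  i=23: J-F =  4 → E
  i=24: Y-H = 17 → R
  i=25: J-N = 22 → W
  i=26: X-E = 19 → T
  i=27: Q-F = 11 → L
  shifts repeat with period 7: QIERWTL

QIERWTL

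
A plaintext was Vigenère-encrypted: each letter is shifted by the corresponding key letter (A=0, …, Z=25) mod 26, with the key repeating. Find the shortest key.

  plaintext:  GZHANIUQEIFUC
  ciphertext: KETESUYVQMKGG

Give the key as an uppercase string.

  i= 0: K-G =  4 → E
  i= 1: E-Z =  5 → F
  i= 2: T-H = 12 → M
  i= 3: E-A =  4 → E
  i= 4: S-N =  5 → F
  i= 5: U-I = 12 → M
  i= 6: Y-U =  4 → E
  i= 7: V-Q =  5 → F
  i= 8: Q-E = 12 → M
  i= 9: M-I =  4 → E
  i=10: K-F =  5 → F
  i=11: G-U = 12 → M
  i=12: G-C =  4 → E
  shifts repeat with period 3: EFM

EFM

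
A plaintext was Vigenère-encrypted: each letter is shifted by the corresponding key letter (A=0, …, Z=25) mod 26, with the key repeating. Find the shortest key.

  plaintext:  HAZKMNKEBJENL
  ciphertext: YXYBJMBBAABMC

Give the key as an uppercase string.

RXZ

  i= 0: Y-H = 17 → R
  i= 1: X-A = 23 → X
  i= 2: Y-Z = 25 → Z
  i= 3: B-K = 17 → R
  i= 4: J-M = 23 → X
  i= 5: M-N = 25 → Z
  i= 6: B-K = 17 → R
  i= 7: B-E = 23 → X
  i= 8: A-B = 25 → Z
  i= 9: A-J = 17 → R
  i=10: B-E = 23 → X
  i=11: M-N = 25 → Z
  i=12: C-L = 17 → R
  shifts repeat with period 3: RXZ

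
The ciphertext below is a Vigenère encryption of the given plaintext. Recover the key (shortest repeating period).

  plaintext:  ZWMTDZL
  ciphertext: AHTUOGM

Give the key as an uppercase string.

  i= 0: A-Z =  1 → B
  i= 1: H-W = 11 → L
  i= 2: T-M =  7 → H
  i= 3: U-T =  1 → B
  i= 4: O-D = 11 → L
  i= 5: G-Z =  7 → H
  i= 6: M-L =  1 → B
  shifts repeat with period 3: BLH

BLH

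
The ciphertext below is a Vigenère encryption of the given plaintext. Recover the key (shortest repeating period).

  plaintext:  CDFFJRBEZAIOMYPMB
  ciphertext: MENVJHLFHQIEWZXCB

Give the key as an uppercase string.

  i= 0: M-C = 10 → K
  i= 1: E-D =  1 → B
  i= 2: N-F =  8 → I
  i= 3: V-F = 16 → Q
  i= 4: J-J =  0 → A
  i= 5: H-R = 16 → Q
  i= 6: L-B = 10 → K
  i= 7: F-E =  1 → B
  i= 8: H-Z =  8 → I
  i= 9: Q-A = 16 → Q
  i=10: I-I =  0 → A
  i=11: E-O = 16 → Q
  i=12: W-M = 10 → K
  i=13: Z-Y =  1 → B
  i=14: X-P =  8 → I
  i=15: C-M = 16 → Q
  i=16: B-B =  0 → A
  shifts repeat with period 6: KBIQAQ

KBIQAQ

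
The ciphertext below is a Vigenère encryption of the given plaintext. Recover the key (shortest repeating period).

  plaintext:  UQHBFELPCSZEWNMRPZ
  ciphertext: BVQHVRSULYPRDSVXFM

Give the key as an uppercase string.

HFJGQN

  i= 0: B-U =  7 → H
  i= 1: V-Q =  5 → F
  i= 2: Q-H =  9 → J
  i= 3: H-B =  6 → G
  i= 4: V-F = 16 → Q
  i= 5: R-E = 13 → N
  i= 6: S-L =  7 → H
  i= 7: U-P =  5 → F
  i= 8: L-C =  9 → J
  i= 9: Y-S =  6 → G
  i=10: P-Z = 16 → Q
  i=11: R-E = 13 → N
  i=12: D-W =  7 → H
  i=13: S-N =  5 → F
  i=14: V-M =  9 → J
  i=15: X-R =  6 → G
  i=16: F-P = 16 → Q
  i=17: M-Z = 13 → N
  shifts repeat with period 6: HFJGQN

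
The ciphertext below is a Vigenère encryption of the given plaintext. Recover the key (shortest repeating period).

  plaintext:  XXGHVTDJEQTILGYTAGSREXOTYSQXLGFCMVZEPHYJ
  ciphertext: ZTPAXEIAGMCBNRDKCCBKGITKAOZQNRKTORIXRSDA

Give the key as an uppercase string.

CWJTCLFR

  i= 0: Z-X =  2 → C
  i= 1: T-X = 22 → W
  i= 2: P-G =  9 → J
  i= 3: A-H = 19 → T
  i= 4: X-V =  2 → C
  i= 5: E-T = 11 → L
  i= 6: I-D =  5 → F
  i= 7: A-J = 17 → R
  i= 8: G-E =  2 → C
  i= 9: M-Q = 22 → W
  i=10: C-T =  9 → J
  i=11: B-I = 19 → T
  i=12: N-L =  2 → C
  i=13: R-G = 11 → L
  i=14: D-Y =  5 → F
  i=15: K-T = 17 → R
  i=16: C-A =  2 → C
  i=17: C-G = 22 → W
  i=18: B-S =  9 → J
  i=19: K-R = 19 → T
  i=20: G-E =  2 → C
  i=21: I-X = 11 → L
  i=22: T-O =  5 → F
  i=23: K-T = 17 → R
  i=24: A-Y =  2 → C
  i=25: O-S = 22 → W
  i=26: Z-Q =  9 → J
  i=27: Q-X = 19 → T
  i=28: N-L =  2 → C
  i=29: R-G = 11 → L
  i=30: K-F =  5 → F
  i=31: T-C = 17 → R
  i=32: O-M =  2 → C
  i=33: R-V = 22 → W
  i=34: I-Z =  9 → J
  i=35: X-E = 19 → T
  i=36: R-P =  2 → C
  i=37: S-H = 11 → L
  i=38: D-Y =  5 → F
  i=39: A-J = 17 → R
  shifts repeat with period 8: CWJTCLFR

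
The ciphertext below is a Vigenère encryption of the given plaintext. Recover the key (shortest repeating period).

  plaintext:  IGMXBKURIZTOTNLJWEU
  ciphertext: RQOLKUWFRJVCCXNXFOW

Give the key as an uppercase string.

  i= 0: R-I =  9 → J
  i= 1: Q-G = 10 → K
  i= 2: O-M =  2 → C
  i= 3: L-X = 14 → O
  i= 4: K-B =  9 → J
  i= 5: U-K = 10 → K
  i= 6: W-U =  2 → C
  i= 7: F-R = 14 → O
  i= 8: R-I =  9 → J
  i= 9: J-Z = 10 → K
  i=10: V-T =  2 → C
  i=11: C-O = 14 → O
  i=12: C-T =  9 → J
  i=13: X-N = 10 → K
  i=14: N-L =  2 → C
  i=15: X-J = 14 → O
  i=16: F-W =  9 → J
  i=17: O-E = 10 → K
  i=18: W-U =  2 → C
  shifts repeat with period 4: JKCO

JKCO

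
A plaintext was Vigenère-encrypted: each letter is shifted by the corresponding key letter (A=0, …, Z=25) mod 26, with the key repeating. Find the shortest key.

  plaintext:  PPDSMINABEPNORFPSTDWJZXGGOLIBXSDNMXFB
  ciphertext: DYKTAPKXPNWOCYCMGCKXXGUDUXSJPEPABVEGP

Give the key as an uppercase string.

OJHBOHXX

  i= 0: D-P = 14 → O
  i= 1: Y-P =  9 → J
  i= 2: K-D =  7 → H
  i= 3: T-S =  1 → B
  i= 4: A-M = 14 → O
  i= 5: P-I =  7 → H
  i= 6: K-N = 23 → X
  i= 7: X-A = 23 → X
  i= 8: P-B = 14 → O
  i= 9: N-E =  9 → J
  i=10: W-P =  7 → H
  i=11: O-N =  1 → B
  i=12: C-O = 14 → O
  i=13: Y-R =  7 → H
  i=14: C-F = 23 → X
  i=15: M-P = 23 → X
  i=16: G-S = 14 → O
  i=17: C-T =  9 → J
  i=18: K-D =  7 → H
  i=19: X-W =  1 → B
  i=20: X-J = 14 → O
  i=21: G-Z =  7 → H
  i=22: U-X = 23 → X
  i=23: D-G = 23 → X
  i=24: U-G = 14 → O
  i=25: X-O =  9 → J
  i=26: S-L =  7 → H
  i=27: J-I =  1 → B
  i=28: P-B = 14 → O
  i=29: E-X =  7 → H
  i=30: P-S = 23 → X
  i=31: A-D = 23 → X
  i=32: B-N = 14 → O
  i=33: V-M =  9 → J
  i=34: E-X =  7 → H
  i=35: G-F =  1 → B
  i=36: P-B = 14 → O
  shifts repeat with period 8: OJHBOHXX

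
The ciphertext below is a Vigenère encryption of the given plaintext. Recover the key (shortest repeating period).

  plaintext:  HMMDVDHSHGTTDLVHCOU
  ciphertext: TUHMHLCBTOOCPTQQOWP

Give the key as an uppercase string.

MIVJ

  i= 0: T-H = 12 → M
  i= 1: U-M =  8 → I
  i= 2: H-M = 21 → V
  i= 3: M-D =  9 → J
  i= 4: H-V = 12 → M
  i= 5: L-D =  8 → I
  i= 6: C-H = 21 → V
  i= 7: B-S =  9 → J
  i= 8: T-H = 12 → M
  i= 9: O-G =  8 → I
  i=10: O-T = 21 → V
  i=11: C-T =  9 → J
  i=12: P-D = 12 → M
  i=13: T-L =  8 → I
  i=14: Q-V = 21 → V
  i=15: Q-H =  9 → J
  i=16: O-C = 12 → M
  i=17: W-O =  8 → I
  i=18: P-U = 21 → V
  shifts repeat with period 4: MIVJ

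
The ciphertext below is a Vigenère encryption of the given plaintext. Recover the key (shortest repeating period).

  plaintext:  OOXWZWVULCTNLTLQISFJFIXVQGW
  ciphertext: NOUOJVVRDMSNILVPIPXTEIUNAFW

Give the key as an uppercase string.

  i= 0: N-O = 25 → Z
  i= 1: O-O =  0 → A
  i= 2: U-X = 23 → X
  i= 3: O-W = 18 → S
  i= 4: J-Z = 10 → K
  i= 5: V-W = 25 → Z
  i= 6: V-V =  0 → A
  i= 7: R-U = 23 → X
  i= 8: D-L = 18 → S
  i= 9: M-C = 10 → K
  i=10: S-T = 25 → Z
  i=11: N-N =  0 → A
  i=12: I-L = 23 → X
  i=13: L-T = 18 → S
  i=14: V-L = 10 → K
  i=15: P-Q = 25 → Z
  i=16: I-I =  0 → A
  i=17: P-S = 23 → X
  i=18: X-F = 18 → S
  i=19: T-J = 10 → K
  i=20: E-F = 25 → Z
  i=21: I-I =  0 → A
  i=22: U-X = 23 → X
  i=23: N-V = 18 → S
  i=24: A-Q = 10 → K
  i=25: F-G = 25 → Z
  i=26: W-W =  0 → A
  shifts repeat with period 5: ZAXSK

ZAXSK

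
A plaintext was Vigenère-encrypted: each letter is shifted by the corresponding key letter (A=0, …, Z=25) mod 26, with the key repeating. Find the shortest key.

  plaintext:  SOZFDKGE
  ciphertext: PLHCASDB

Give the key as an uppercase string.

XXI

  i= 0: P-S = 23 → X
  i= 1: L-O = 23 → X
  i= 2: H-Z =  8 → I
  i= 3: C-F = 23 → X
  i= 4: A-D = 23 → X
  i= 5: S-K =  8 → I
  i= 6: D-G = 23 → X
  i= 7: B-E = 23 → X
  shifts repeat with period 3: XXI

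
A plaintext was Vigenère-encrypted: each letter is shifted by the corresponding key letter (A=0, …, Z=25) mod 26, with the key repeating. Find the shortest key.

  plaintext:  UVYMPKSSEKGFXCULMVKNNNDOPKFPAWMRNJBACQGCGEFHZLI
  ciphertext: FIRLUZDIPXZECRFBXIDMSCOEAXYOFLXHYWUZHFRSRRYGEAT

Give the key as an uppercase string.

  i= 0: F-U = 11 → L
  i= 1: I-V = 13 → N
  i= 2: R-Y = 19 → T
  i= 3: L-M = 25 → Z
  i= 4: U-P =  5 → F
  i= 5: Z-K = 15 → P
  i= 6: D-S = 11 → L
  i= 7: I-S = 16 → Q
  i= 8: P-E = 11 → L
  i= 9: X-K = 13 → N
  i=10: Z-G = 19 → T
  i=11: E-F = 25 → Z
  i=12: C-X =  5 → F
  i=13: R-C = 15 → P
  i=14: F-U = 11 → L
  i=15: B-L = 16 → Q
  i=16: X-M = 11 → L
  i=17: I-V = 13 → N
  i=18: D-K = 19 → T
  i=19: M-N = 25 → Z
  i=20: S-N =  5 → F
  i=21: C-N = 15 → P
  i=22: O-D = 11 → L
  i=23: E-O = 16 → Q
  i=24: A-P = 11 → L
  i=25: X-K = 13 → N
  i=26: Y-F = 19 → T
  i=27: O-P = 25 → Z
  i=28: F-A =  5 → F
  i=29: L-W = 15 → P
  i=30: X-M = 11 → L
  i=31: H-R = 16 → Q
  i=32: Y-N = 11 → L
  i=33: W-J = 13 → N
  i=34: U-B = 19 → T
  i=35: Z-A = 25 → Z
  i=36: H-C =  5 → F
  i=37: F-Q = 15 → P
  i=38: R-G = 11 → L
  i=39: S-C = 16 → Q
  i=40: R-G = 11 → L
  i=41: R-E = 13 → N
  i=42: Y-F = 19 → T
  i=43: G-H = 25 → Z
  i=44: E-Z =  5 → F
  i=45: A-L = 15 → P
  i=46: T-I = 11 → L
  shifts repeat with period 8: LNTZFPLQ

LNTZFPLQ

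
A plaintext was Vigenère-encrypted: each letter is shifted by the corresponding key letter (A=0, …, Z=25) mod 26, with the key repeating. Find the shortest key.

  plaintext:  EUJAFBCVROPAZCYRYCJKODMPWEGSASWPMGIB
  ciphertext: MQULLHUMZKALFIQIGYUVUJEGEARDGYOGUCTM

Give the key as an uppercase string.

  i= 0: M-E =  8 → I
  i= 1: Q-U = 22 → W
  i= 2: U-J = 11 → L
  i= 3: L-A = 11 → L
  i= 4: L-F =  6 → G
  i= 5: H-B =  6 → G
  i= 6: U-C = 18 → S
  i= 7: M-V = 17 → R
  i= 8: Z-R =  8 → I
  i= 9: K-O = 22 → W
  i=10: A-P = 11 → L
  i=11: L-A = 11 → L
  i=12: F-Z =  6 → G
  i=13: I-C =  6 → G
  i=14: Q-Y = 18 → S
  i=15: I-R = 17 → R
  i=16: G-Y =  8 → I
  i=17: Y-C = 22 → W
  i=18: U-J = 11 → L
  i=19: V-K = 11 → L
  i=20: U-O =  6 → G
  i=21: J-D =  6 → G
  i=22: E-M = 18 → S
  i=23: G-P = 17 → R
  i=24: E-W =  8 → I
  i=25: A-E = 22 → W
  i=26: R-G = 11 → L
  i=27: D-S = 11 → L
  i=28: G-A =  6 → G
  i=29: Y-S =  6 → G
  i=30: O-W = 18 → S
  i=31: G-P = 17 → R
  i=32: U-M =  8 → I
  i=33: C-G = 22 → W
  i=34: T-I = 11 → L
  i=35: M-B = 11 → L
  shifts repeat with period 8: IWLLGGSR

IWLLGGSR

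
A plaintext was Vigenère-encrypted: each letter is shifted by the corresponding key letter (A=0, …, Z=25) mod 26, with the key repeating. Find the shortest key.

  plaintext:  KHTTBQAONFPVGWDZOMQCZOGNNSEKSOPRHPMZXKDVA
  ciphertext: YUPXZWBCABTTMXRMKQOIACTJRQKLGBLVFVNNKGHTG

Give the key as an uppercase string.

ONWEYGB

  i= 0: Y-K = 14 → O
  i= 1: U-H = 13 → N
  i= 2: P-T = 22 → W
  i= 3: X-T =  4 → E
  i= 4: Z-B = 24 → Y
  i= 5: W-Q =  6 → G
  i= 6: B-A =  1 → B
  i= 7: C-O = 14 → O
  i= 8: A-N = 13 → N
  i= 9: B-F = 22 → W
  i=10: T-P =  4 → E
  i=11: T-V = 24 → Y
  i=12: M-G =  6 → G
  i=13: X-W =  1 → B
  i=14: R-D = 14 → O
  i=15: M-Z = 13 → N
  i=16: K-O = 22 → W
  i=17: Q-M =  4 → E
  i=18: O-Q = 24 → Y
  i=19: I-C =  6 → G
  i=20: A-Z =  1 → B
  i=21: C-O = 14 → O
  i=22: T-G = 13 → N
  i=23: J-N = 22 → W
  i=24: R-N =  4 → E
  i=25: Q-S = 24 → Y
  i=26: K-E =  6 → G
  i=27: L-K =  1 → B
  i=28: G-S = 14 → O
  i=29: B-O = 13 → N
  i=30: L-P = 22 → W
  i=31: V-R =  4 → E
  i=32: F-H = 24 → Y
  i=33: V-P =  6 → G
  i=34: N-M =  1 → B
  i=35: N-Z = 14 → O
  i=36: K-X = 13 → N
  i=37: G-K = 22 → W
  i=38: H-D =  4 → E
  i=39: T-V = 24 → Y
  i=40: G-A =  6 → G
  shifts repeat with period 7: ONWEYGB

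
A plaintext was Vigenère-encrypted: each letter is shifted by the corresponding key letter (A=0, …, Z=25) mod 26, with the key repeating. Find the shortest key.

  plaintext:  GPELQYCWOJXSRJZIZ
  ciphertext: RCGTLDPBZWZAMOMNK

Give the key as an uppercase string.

LNCIVFNF

  i= 0: R-G = 11 → L
  i= 1: C-P = 13 → N
  i= 2: G-E =  2 → C
  i= 3: T-L =  8 → I
  i= 4: L-Q = 21 → V
  i= 5: D-Y =  5 → F
  i= 6: P-C = 13 → N
  i= 7: B-W =  5 → F
  i= 8: Z-O = 11 → L
  i= 9: W-J = 13 → N
  i=10: Z-X =  2 → C
  i=11: A-S =  8 → I
  i=12: M-R = 21 → V
  i=13: O-J =  5 → F
  i=14: M-Z = 13 → N
  i=15: N-I =  5 → F
  i=16: K-Z = 11 → L
  shifts repeat with period 8: LNCIVFNF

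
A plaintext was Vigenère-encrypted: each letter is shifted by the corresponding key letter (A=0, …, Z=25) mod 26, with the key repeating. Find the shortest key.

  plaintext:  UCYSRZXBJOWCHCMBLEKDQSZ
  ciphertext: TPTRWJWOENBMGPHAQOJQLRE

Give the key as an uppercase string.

ZNVZFK

  i= 0: T-U = 25 → Z
  i= 1: P-C = 13 → N
  i= 2: T-Y = 21 → V
  i= 3: R-S = 25 → Z
  i= 4: W-R =  5 → F
  i= 5: J-Z = 10 → K
  i= 6: W-X = 25 → Z
  i= 7: O-B = 13 → N
  i= 8: E-J = 21 → V
  i= 9: N-O = 25 → Z
  i=10: B-W =  5 → F
  i=11: M-C = 10 → K
  i=12: G-H = 25 → Z
  i=13: P-C = 13 → N
  i=14: H-M = 21 → V
  i=15: A-B = 25 → Z
  i=16: Q-L =  5 → F
  i=17: O-E = 10 → K
  i=18: J-K = 25 → Z
  i=19: Q-D = 13 → N
  i=20: L-Q = 21 → V
  i=21: R-S = 25 → Z
  i=22: E-Z =  5 → F
  shifts repeat with period 6: ZNVZFK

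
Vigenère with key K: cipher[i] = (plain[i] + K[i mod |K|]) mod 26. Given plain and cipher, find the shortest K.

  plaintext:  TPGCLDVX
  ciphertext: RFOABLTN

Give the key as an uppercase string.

  i= 0: R-T = 24 → Y
  i= 1: F-P = 16 → Q
  i= 2: O-G =  8 → I
  i= 3: A-C = 24 → Y
  i= 4: B-L = 16 → Q
  i= 5: L-D =  8 → I
  i= 6: T-V = 24 → Y
  i= 7: N-X = 16 → Q
  shifts repeat with period 3: YQI

YQI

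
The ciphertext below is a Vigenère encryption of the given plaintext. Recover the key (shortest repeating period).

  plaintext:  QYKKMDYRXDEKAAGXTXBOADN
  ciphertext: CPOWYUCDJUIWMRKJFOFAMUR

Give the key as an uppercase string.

  i= 0: C-Q = 12 → M
  i= 1: P-Y = 17 → R
  i= 2: O-K =  4 → E
  i= 3: W-K = 12 → M
  i= 4: Y-M = 12 → M
  i= 5: U-D = 17 → R
  i= 6: C-Y =  4 → E
  i= 7: D-R = 12 → M
  i= 8: J-X = 12 → M
  i= 9: U-D = 17 → R
  i=10: I-E =  4 → E
  i=11: W-K = 12 → M
  i=12: M-A = 12 → M
  i=13: R-A = 17 → R
  i=14: K-G =  4 → E
  i=15: J-X = 12 → M
  i=16: F-T = 12 → M
  i=17: O-X = 17 → R
  i=18: F-B =  4 → E
  i=19: A-O = 12 → M
  i=20: M-A = 12 → M
  i=21: U-D = 17 → R
  i=22: R-N =  4 → E
  shifts repeat with period 4: MREM

MREM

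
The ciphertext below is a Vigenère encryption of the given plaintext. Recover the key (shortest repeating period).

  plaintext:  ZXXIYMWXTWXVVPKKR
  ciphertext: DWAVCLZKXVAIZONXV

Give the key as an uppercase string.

  i= 0: D-Z =  4 → E
  i= 1: W-X = 25 → Z
  i= 2: A-X =  3 → D
  i= 3: V-I = 13 → N
  i= 4: C-Y =  4 → E
  i= 5: L-M = 25 → Z
  i= 6: Z-W =  3 → D
  i= 7: K-X = 13 → N
  i= 8: X-T =  4 → E
  i= 9: V-W = 25 → Z
  i=10: A-X =  3 → D
  i=11: I-V = 13 → N
  i=12: Z-V =  4 → E
  i=13: O-P = 25 → Z
  i=14: N-K =  3 → D
  i=15: X-K = 13 → N
  i=16: V-R =  4 → E
  shifts repeat with period 4: EZDN

EZDN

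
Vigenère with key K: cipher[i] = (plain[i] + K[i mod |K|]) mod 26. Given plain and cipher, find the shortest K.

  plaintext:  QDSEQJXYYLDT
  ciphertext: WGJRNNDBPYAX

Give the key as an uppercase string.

  i= 0: W-Q =  6 → G
  i= 1: G-D =  3 → D
  i= 2: J-S = 17 → R
  i= 3: R-E = 13 → N
  i= 4: N-Q = 23 → X
  i= 5: N-J =  4 → E
  i= 6: D-X =  6 → G
  i= 7: B-Y =  3 → D
  i= 8: P-Y = 17 → R
  i= 9: Y-L = 13 → N
  i=10: A-D = 23 → X
  i=11: X-T =  4 → E
  shifts repeat with period 6: GDRNXE

GDRNXE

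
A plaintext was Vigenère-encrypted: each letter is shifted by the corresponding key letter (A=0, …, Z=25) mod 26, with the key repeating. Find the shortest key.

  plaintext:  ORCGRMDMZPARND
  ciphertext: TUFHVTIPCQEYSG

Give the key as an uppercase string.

FDDBEH

  i= 0: T-O =  5 → F
  i= 1: U-R =  3 → D
  i= 2: F-C =  3 → D
  i= 3: H-G =  1 → B
  i= 4: V-R =  4 → E
  i= 5: T-M =  7 → H
  i= 6: I-D =  5 → F
  i= 7: P-M =  3 → D
  i= 8: C-Z =  3 → D
  i= 9: Q-P =  1 → B
  i=10: E-A =  4 → E
  i=11: Y-R =  7 → H
  i=12: S-N =  5 → F
  i=13: G-D =  3 → D
  shifts repeat with period 6: FDDBEH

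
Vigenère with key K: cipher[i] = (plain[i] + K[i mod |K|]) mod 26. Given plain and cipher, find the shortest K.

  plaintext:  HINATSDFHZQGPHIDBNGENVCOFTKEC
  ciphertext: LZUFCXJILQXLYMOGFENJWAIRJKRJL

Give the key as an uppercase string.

  i= 0: L-H =  4 → E
  i= 1: Z-I = 17 → R
  i= 2: U-N =  7 → H
  i= 3: F-A =  5 → F
  i= 4: C-T =  9 → J
  i= 5: X-S =  5 → F
  i= 6: J-D =  6 → G
  i= 7: I-F =  3 → D
  i= 8: L-H =  4 → E
  i= 9: Q-Z = 17 → R
  i=10: X-Q =  7 → H
  i=11: L-G =  5 → F
  i=12: Y-P =  9 → J
  i=13: M-H =  5 → F
  i=14: O-I =  6 → G
  i=15: G-D =  3 → D
  i=16: F-B =  4 → E
  i=17: E-N = 17 → R
  i=18: N-G =  7 → H
  i=19: J-E =  5 → F
  i=20: W-N =  9 → J
  i=21: A-V =  5 → F
  i=22: I-C =  6 → G
  i=23: R-O =  3 → D
  i=24: J-F =  4 → E
  i=25: K-T = 17 → R
  i=26: R-K =  7 → H
  i=27: J-E =  5 → F
  i=28: L-C =  9 → J
  shifts repeat with period 8: ERHFJFGD

ERHFJFGD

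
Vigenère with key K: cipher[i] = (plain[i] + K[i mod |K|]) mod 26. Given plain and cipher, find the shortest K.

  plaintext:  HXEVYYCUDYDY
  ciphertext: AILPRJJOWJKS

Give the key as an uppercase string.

  i= 0: A-H = 19 → T
  i= 1: I-X = 11 → L
  i= 2: L-E =  7 → H
  i= 3: P-V = 20 → U
  i= 4: R-Y = 19 → T
  i= 5: J-Y = 11 → L
  i= 6: J-C =  7 → H
  i= 7: O-U = 20 → U
  i= 8: W-D = 19 → T
  i= 9: J-Y = 11 → L
  i=10: K-D =  7 → H
  i=11: S-Y = 20 → U
  shifts repeat with period 4: TLHU

TLHU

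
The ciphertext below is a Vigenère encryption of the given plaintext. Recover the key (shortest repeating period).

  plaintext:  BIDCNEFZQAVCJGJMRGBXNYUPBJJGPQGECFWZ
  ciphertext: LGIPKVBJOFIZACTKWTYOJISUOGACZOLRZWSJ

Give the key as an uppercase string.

KYFNXRW

  i= 0: L-B = 10 → K
  i= 1: G-I = 24 → Y
  i= 2: I-D =  5 → F
  i= 3: P-C = 13 → N
  i= 4: K-N = 23 → X
  i= 5: V-E = 17 → R
  i= 6: B-F = 22 → W
  i= 7: J-Z = 10 → K
  i= 8: O-Q = 24 → Y
  i= 9: F-A =  5 → F
  i=10: I-V = 13 → N
  i=11: Z-C = 23 → X
  i=12: A-J = 17 → R
  i=13: C-G = 22 → W
  i=14: T-J = 10 → K
  i=15: K-M = 24 → Y
  i=16: W-R =  5 → F
  i=17: T-G = 13 → N
  i=18: Y-B = 23 → X
  i=19: O-X = 17 → R
  i=20: J-N = 22 → W
  i=21: I-Y = 10 → K
  i=22: S-U = 24 → Y
  i=23: U-P =  5 → F
  i=24: O-B = 13 → N
  i=25: G-J = 23 → X
  i=26: A-J = 17 → R
  i=27: C-G = 22 → W
  i=28: Z-P = 10 → K
  i=29: O-Q = 24 → Y
  i=30: L-G =  5 → F
  i=31: R-E = 13 → N
  i=32: Z-C = 23 → X
  i=33: W-F = 17 → R
  i=34: S-W = 22 → W
  i=35: J-Z = 10 → K
  shifts repeat with period 7: KYFNXRW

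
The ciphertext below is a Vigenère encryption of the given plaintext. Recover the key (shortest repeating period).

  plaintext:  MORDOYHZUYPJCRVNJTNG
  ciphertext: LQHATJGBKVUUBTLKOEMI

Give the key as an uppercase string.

  i= 0: L-M = 25 → Z
  i= 1: Q-O =  2 → C
  i= 2: H-R = 16 → Q
  i= 3: A-D = 23 → X
  i= 4: T-O =  5 → F
  i= 5: J-Y = 11 → L
  i= 6: G-H = 25 → Z
  i= 7: B-Z =  2 → C
  i= 8: K-U = 16 → Q
  i= 9: V-Y = 23 → X
  i=10: U-P =  5 → F
  i=11: U-J = 11 → L
  i=12: B-C = 25 → Z
  i=13: T-R =  2 → C
  i=14: L-V = 16 → Q
  i=15: K-N = 23 → X
  i=16: O-J =  5 → F
  i=17: E-T = 11 → L
  i=18: M-N = 25 → Z
  i=19: I-G =  2 → C
  shifts repeat with period 6: ZCQXFL

ZCQXFL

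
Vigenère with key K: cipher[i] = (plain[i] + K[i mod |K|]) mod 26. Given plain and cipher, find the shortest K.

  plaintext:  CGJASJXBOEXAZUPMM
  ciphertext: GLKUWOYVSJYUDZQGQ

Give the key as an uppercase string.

EFBU

  i= 0: G-C =  4 → E
  i= 1: L-G =  5 → F
  i= 2: K-J =  1 → B
  i= 3: U-A = 20 → U
  i= 4: W-S =  4 → E
  i= 5: O-J =  5 → F
  i= 6: Y-X =  1 → B
  i= 7: V-B = 20 → U
  i= 8: S-O =  4 → E
  i= 9: J-E =  5 → F
  i=10: Y-X =  1 → B
  i=11: U-A = 20 → U
  i=12: D-Z =  4 → E
  i=13: Z-U =  5 → F
  i=14: Q-P =  1 → B
  i=15: G-M = 20 → U
  i=16: Q-M =  4 → E
  shifts repeat with period 4: EFBU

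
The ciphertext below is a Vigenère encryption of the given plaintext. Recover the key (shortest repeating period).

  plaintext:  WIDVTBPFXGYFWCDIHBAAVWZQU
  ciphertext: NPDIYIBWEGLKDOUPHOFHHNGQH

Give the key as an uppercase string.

RHANFHM

  i= 0: N-W = 17 → R
  i= 1: P-I =  7 → H
  i= 2: D-D =  0 → A
  i= 3: I-V = 13 → N
  i= 4: Y-T =  5 → F
  i= 5: I-B =  7 → H
  i= 6: B-P = 12 → M
  i= 7: W-F = 17 → R
  i= 8: E-X =  7 → H
  i= 9: G-G =  0 → A
  i=10: L-Y = 13 → N
  i=11: K-F =  5 → F
  i=12: D-W =  7 → H
  i=13: O-C = 12 → M
  i=14: U-D = 17 → R
  i=15: P-I =  7 → H
  i=16: H-H =  0 → A
  i=17: O-B = 13 → N
  i=18: F-A =  5 → F
  i=19: H-A =  7 → H
  i=20: H-V = 12 → M
  i=21: N-W = 17 → R
  i=22: G-Z =  7 → H
  i=23: Q-Q =  0 → A
  i=24: H-U = 13 → N
  shifts repeat with period 7: RHANFHM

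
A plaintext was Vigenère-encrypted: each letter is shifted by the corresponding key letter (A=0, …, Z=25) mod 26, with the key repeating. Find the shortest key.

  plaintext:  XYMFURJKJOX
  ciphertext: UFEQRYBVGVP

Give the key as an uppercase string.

XHSL

  i= 0: U-X = 23 → X
  i= 1: F-Y =  7 → H
  i= 2: E-M = 18 → S
  i= 3: Q-F = 11 → L
  i= 4: R-U = 23 → X
  i= 5: Y-R =  7 → H
  i= 6: B-J = 18 → S
  i= 7: V-K = 11 → L
  i= 8: G-J = 23 → X
  i= 9: V-O =  7 → H
  i=10: P-X = 18 → S
  shifts repeat with period 4: XHSL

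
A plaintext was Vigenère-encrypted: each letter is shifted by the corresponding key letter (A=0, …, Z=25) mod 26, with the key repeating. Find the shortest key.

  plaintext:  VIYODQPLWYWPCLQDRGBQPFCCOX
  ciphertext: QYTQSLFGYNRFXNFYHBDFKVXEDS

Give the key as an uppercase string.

VQVCP

  i= 0: Q-V = 21 → V
  i= 1: Y-I = 16 → Q
  i= 2: T-Y = 21 → V
  i= 3: Q-O =  2 → C
  i= 4: S-D = 15 → P
  i= 5: L-Q = 21 → V
  i= 6: F-P = 16 → Q
  i= 7: G-L = 21 → V
  i= 8: Y-W =  2 → C
  i= 9: N-Y = 15 → P
  i=10: R-W = 21 → V
  i=11: F-P = 16 → Q
  i=12: X-C = 21 → V
  i=13: N-L =  2 → C
  i=14: F-Q = 15 → P
  i=15: Y-D = 21 → V
  i=16: H-R = 16 → Q
  i=17: B-G = 21 → V
  i=18: D-B =  2 → C
  i=19: F-Q = 15 → P
  i=20: K-P = 21 → V
  i=21: V-F = 16 → Q
  i=22: X-C = 21 → V
  i=23: E-C =  2 → C
  i=24: D-O = 15 → P
  i=25: S-X = 21 → V
  shifts repeat with period 5: VQVCP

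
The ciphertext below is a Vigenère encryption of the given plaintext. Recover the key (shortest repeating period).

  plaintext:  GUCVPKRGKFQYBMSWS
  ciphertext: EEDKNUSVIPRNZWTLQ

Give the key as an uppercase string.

YKBP

  i= 0: E-G = 24 → Y
  i= 1: E-U = 10 → K
  i= 2: D-C =  1 → B
  i= 3: K-V = 15 → P
  i= 4: N-P = 24 → Y
  i= 5: U-K = 10 → K
  i= 6: S-R =  1 → B
  i= 7: V-G = 15 → P
  i= 8: I-K = 24 → Y
  i= 9: P-F = 10 → K
  i=10: R-Q =  1 → B
  i=11: N-Y = 15 → P
  i=12: Z-B = 24 → Y
  i=13: W-M = 10 → K
  i=14: T-S =  1 → B
  i=15: L-W = 15 → P
  i=16: Q-S = 24 → Y
  shifts repeat with period 4: YKBP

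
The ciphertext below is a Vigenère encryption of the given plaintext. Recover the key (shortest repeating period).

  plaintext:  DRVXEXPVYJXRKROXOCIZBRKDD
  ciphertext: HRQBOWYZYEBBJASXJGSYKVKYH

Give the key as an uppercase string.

EAVEKZJ

  i= 0: H-D =  4 → E
  i= 1: R-R =  0 → A
  i= 2: Q-V = 21 → V
  i= 3: B-X =  4 → E
  i= 4: O-E = 10 → K
  i= 5: W-X = 25 → Z
  i= 6: Y-P =  9 → J
  i= 7: Z-V =  4 → E
  i= 8: Y-Y =  0 → A
  i= 9: E-J = 21 → V
  i=10: B-X =  4 → E
  i=11: B-R = 10 → K
  i=12: J-K = 25 → Z
  i=13: A-R =  9 → J
  i=14: S-O =  4 → E
  i=15: X-X =  0 → A
  i=16: J-O = 21 → V
  i=17: G-C =  4 → E
  i=18: S-I = 10 → K
  i=19: Y-Z = 25 → Z
  i=20: K-B =  9 → J
  i=21: V-R =  4 → E
  i=22: K-K =  0 → A
  i=23: Y-D = 21 → V
  i=24: H-D =  4 → E
  shifts repeat with period 7: EAVEKZJ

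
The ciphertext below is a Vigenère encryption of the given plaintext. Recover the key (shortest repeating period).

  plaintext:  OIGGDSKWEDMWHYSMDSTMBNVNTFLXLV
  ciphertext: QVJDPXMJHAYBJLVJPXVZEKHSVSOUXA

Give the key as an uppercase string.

CNDXMF

  i= 0: Q-O =  2 → C
  i= 1: V-I = 13 → N
  i= 2: J-G =  3 → D
  i= 3: D-G = 23 → X
  i= 4: P-D = 12 → M
  i= 5: X-S =  5 → F
  i= 6: M-K =  2 → C
  i= 7: J-W = 13 → N
  i= 8: H-E =  3 → D
  i= 9: A-D = 23 → X
  i=10: Y-M = 12 → M
  i=11: B-W =  5 → F
  i=12: J-H =  2 → C
  i=13: L-Y = 13 → N
  i=14: V-S =  3 → D
  i=15: J-M = 23 → X
  i=16: P-D = 12 → M
  i=17: X-S =  5 → F
  i=18: V-T =  2 → C
  i=19: Z-M = 13 → N
  i=20: E-B =  3 → D
  i=21: K-N = 23 → X
  i=22: H-V = 12 → M
  i=23: S-N =  5 → F
  i=24: V-T =  2 → C
  i=25: S-F = 13 → N
  i=26: O-L =  3 → D
  i=27: U-X = 23 → X
  i=28: X-L = 12 → M
  i=29: A-V =  5 → F
  shifts repeat with period 6: CNDXMF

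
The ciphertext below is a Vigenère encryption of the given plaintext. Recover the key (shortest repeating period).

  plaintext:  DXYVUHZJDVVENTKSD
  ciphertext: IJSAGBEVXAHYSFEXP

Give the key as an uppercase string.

FMU

  i= 0: I-D =  5 → F
  i= 1: J-X = 12 → M
  i= 2: S-Y = 20 → U
  i= 3: A-V =  5 → F
  i= 4: G-U = 12 → M
  i= 5: B-H = 20 → U
  i= 6: E-Z =  5 → F
  i= 7: V-J = 12 → M
  i= 8: X-D = 20 → U
  i= 9: A-V =  5 → F
  i=10: H-V = 12 → M
  i=11: Y-E = 20 → U
  i=12: S-N =  5 → F
  i=13: F-T = 12 → M
  i=14: E-K = 20 → U
  i=15: X-S =  5 → F
  i=16: P-D = 12 → M
  shifts repeat with period 3: FMU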